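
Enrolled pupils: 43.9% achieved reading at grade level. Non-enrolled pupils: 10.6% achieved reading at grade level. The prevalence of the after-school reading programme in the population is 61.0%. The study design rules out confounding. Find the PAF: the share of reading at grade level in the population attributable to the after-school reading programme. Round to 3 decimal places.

PAF ≈ 0.657

p₁ = 0.439, p₀ = 0.106.
Overall risk P(Y=1) = π·p₁ + (1−π)·p₀ = 0.61×0.439 + 0.39×0.106 = 0.30913.
Under exogeneity, PAF = [P(Y=1) − p₀] / P(Y=1).
PAF = (0.30913 − 0.106) / 0.30913 ≈ 0.6571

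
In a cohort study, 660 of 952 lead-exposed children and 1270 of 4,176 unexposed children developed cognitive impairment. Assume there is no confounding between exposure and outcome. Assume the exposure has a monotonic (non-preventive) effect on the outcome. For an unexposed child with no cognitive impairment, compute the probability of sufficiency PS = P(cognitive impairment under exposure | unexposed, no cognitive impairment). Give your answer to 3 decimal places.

PS ≈ 0.559

p₁ = P(outcome | exposed) = 660/952 = 0.69328
p₀ = P(outcome | unexposed) = 1270/4176 = 0.30412
Under exogeneity and monotonicity, PS = (p₁ − p₀) / (1 − p₀).
PS = (0.69328 − 0.30412) / (1 − 0.30412) = 0.38916 / 0.69588 ≈ 0.5592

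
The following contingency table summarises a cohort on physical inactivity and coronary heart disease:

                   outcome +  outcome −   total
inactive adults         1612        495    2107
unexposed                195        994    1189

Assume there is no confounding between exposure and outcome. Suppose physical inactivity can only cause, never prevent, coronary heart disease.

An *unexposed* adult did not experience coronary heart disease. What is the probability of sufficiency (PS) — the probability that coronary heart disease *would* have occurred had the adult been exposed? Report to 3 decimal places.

p₁ = P(outcome | exposed) = 1612/2107 = 0.76507
p₀ = P(outcome | unexposed) = 195/1189 = 0.164
Under exogeneity and monotonicity, PS = (p₁ − p₀) / (1 − p₀).
PS = (0.76507 − 0.164) / (1 − 0.164) = 0.60107 / 0.836 ≈ 0.7190

PS ≈ 0.719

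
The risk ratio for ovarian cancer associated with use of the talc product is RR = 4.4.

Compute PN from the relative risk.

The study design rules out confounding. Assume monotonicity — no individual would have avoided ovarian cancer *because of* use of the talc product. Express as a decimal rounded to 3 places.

PN ≈ 0.773

Under exogeneity and monotonicity, PN = (RR − 1) / RR = 1 − 1/RR.
PN = (4.4 − 1) / 4.4 = 3.4 / 4.4 ≈ 0.7727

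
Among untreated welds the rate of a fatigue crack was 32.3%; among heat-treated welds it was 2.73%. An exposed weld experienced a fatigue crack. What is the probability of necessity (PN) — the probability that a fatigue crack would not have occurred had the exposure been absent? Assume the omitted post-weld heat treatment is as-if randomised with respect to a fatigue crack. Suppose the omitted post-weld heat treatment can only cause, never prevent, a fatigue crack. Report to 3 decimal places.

PN ≈ 0.915

p₁ = 0.323, p₀ = 0.0273.
Under exogeneity and monotonicity, PN = (p₁ − p₀) / p₁.
PN = (0.323 − 0.0273) / 0.323 = 0.2957 / 0.323 ≈ 0.9155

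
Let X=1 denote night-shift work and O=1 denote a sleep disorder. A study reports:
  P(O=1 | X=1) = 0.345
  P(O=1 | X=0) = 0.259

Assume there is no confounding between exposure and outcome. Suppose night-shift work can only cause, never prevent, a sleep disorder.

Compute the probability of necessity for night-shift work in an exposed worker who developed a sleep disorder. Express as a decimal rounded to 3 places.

Let p₁ = 0.345, p₀ = 0.259.
Under exogeneity and monotonicity, PN = (p₁ − p₀) / p₁.
PN = (0.345 − 0.259) / 0.345 = 0.086 / 0.345 ≈ 0.2493

PN ≈ 0.249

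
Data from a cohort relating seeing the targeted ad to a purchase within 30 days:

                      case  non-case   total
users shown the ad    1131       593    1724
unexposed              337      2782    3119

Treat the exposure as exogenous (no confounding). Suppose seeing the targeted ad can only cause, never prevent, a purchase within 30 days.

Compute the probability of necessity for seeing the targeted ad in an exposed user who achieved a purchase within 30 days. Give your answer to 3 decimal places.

PN ≈ 0.835

p₁ = P(outcome | exposed) = 1131/1724 = 0.65603
p₀ = P(outcome | unexposed) = 337/3119 = 0.10805
Under exogeneity and monotonicity, PN = (p₁ − p₀) / p₁.
PN = (0.65603 − 0.10805) / 0.65603 = 0.54799 / 0.65603 ≈ 0.8353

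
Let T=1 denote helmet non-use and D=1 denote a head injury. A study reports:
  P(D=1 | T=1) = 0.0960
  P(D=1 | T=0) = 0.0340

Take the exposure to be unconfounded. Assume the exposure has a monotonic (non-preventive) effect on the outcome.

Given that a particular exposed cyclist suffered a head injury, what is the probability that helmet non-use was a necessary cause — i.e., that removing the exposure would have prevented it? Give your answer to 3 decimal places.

PN ≈ 0.646

Let p₁ = 0.096, p₀ = 0.034.
Under exogeneity and monotonicity, PN = (p₁ − p₀) / p₁.
PN = (0.096 − 0.034) / 0.096 = 0.062 / 0.096 ≈ 0.6458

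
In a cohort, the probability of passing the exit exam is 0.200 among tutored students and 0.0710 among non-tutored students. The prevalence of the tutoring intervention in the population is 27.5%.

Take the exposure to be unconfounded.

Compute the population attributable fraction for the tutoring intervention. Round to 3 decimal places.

PAF ≈ 0.333

Let p₁ = 0.2, p₀ = 0.071.
Overall risk P(Y=1) = π·p₁ + (1−π)·p₀ = 0.275×0.2 + 0.725×0.071 = 0.10648.
Under exogeneity, PAF = [P(Y=1) − p₀] / P(Y=1).
PAF = (0.10648 − 0.071) / 0.10648 ≈ 0.3332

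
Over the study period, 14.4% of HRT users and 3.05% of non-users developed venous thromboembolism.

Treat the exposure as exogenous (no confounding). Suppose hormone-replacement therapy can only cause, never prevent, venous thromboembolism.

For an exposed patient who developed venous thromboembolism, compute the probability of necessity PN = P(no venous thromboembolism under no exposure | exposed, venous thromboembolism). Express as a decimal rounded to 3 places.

PN ≈ 0.788

p₁ = 0.144, p₀ = 0.0305.
Under exogeneity and monotonicity, PN = (p₁ − p₀) / p₁.
PN = (0.144 − 0.0305) / 0.144 = 0.1135 / 0.144 ≈ 0.7882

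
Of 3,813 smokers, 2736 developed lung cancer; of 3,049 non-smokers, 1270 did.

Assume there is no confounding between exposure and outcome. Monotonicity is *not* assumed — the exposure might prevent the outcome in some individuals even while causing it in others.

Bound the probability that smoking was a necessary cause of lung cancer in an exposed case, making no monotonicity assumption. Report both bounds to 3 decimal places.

0.420 ≤ PN ≤ 0.813

p₁ = P(outcome | exposed) = 2736/3813 = 0.71755
p₀ = P(outcome | unexposed) = 1270/3049 = 0.41653
Under exogeneity alone the bounds on PN are max{0,(p₁−p₀)/p₁} ≤ PN ≤ min{1,(1−p₀)/p₁}.
  lower = (p₁ − p₀)/p₁ = 0.30102 / 0.71755 ≈ 0.4195
  upper = min{1, (1 − p₀)/p₁} = 0.58347 / 0.71755 ≈ 0.8131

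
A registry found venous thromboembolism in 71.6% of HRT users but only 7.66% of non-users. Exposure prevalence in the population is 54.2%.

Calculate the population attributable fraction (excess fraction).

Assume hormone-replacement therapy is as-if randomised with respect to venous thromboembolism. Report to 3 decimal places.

PAF ≈ 0.819

p₁ = 0.716, p₀ = 0.0766.
Overall risk P(Y=1) = π·p₁ + (1−π)·p₀ = 0.542×0.716 + 0.458×0.0766 = 0.42315.
Under exogeneity, PAF = [P(Y=1) − p₀] / P(Y=1).
PAF = (0.42315 − 0.0766) / 0.42315 ≈ 0.8190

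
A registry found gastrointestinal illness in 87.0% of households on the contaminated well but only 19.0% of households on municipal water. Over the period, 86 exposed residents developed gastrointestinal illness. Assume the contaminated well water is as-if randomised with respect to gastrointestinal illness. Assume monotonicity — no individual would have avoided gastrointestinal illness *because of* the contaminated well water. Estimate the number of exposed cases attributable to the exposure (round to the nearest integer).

about 67 cases

p₁ = 0.87, p₀ = 0.19.
PN = (p₁ − p₀)/p₁ = (0.87 − 0.19) / 0.87 ≈ 0.78161.
Attributable cases ≈ PN × (exposed cases) = 0.78161 × 86 ≈ 67.22.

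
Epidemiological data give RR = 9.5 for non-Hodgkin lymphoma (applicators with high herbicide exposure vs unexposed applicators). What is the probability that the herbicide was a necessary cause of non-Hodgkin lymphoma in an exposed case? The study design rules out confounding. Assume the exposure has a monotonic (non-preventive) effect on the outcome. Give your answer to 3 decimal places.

Under exogeneity and monotonicity, PN = (RR − 1) / RR = 1 − 1/RR.
PN = (9.5 − 1) / 9.5 = 8.5 / 9.5 ≈ 0.8947

PN ≈ 0.895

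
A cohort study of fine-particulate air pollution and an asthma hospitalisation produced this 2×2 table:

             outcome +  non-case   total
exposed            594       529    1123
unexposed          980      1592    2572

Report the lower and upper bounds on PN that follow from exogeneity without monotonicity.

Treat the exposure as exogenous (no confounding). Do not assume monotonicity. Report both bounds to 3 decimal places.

p₁ = P(outcome | exposed) = 594/1123 = 0.52894
p₀ = P(outcome | unexposed) = 980/2572 = 0.38103
Under exogeneity alone the bounds on PN are max{0,(p₁−p₀)/p₁} ≤ PN ≤ min{1,(1−p₀)/p₁}.
  lower = (p₁ − p₀)/p₁ = 0.14791 / 0.52894 ≈ 0.2796
  upper = min{1, (1 − p₀)/p₁} = 0.61897 / 0.52894 ≈ 1.1702 → capped at 1

0.280 ≤ PN ≤ 1.000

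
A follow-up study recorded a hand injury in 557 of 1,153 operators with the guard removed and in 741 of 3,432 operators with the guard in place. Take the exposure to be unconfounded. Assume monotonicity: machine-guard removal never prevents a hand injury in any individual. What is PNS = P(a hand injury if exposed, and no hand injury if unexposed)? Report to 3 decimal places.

p₁ = P(outcome | exposed) = 557/1153 = 0.48309
p₀ = P(outcome | unexposed) = 741/3432 = 0.21591
Under exogeneity and monotonicity, PNS = p₁ − p₀.
PNS = 0.48309 − 0.21591 = 0.26718

PNS ≈ 0.267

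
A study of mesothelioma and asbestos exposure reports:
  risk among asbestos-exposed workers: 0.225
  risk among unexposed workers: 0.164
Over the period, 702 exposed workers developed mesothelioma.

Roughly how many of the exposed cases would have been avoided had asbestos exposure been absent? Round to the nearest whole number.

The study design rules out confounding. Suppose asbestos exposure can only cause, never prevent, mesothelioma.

Let p₁ = 0.225, p₀ = 0.164.
PN = (p₁ − p₀)/p₁ = (0.225 − 0.164) / 0.225 ≈ 0.27111.
Attributable cases ≈ PN × (exposed cases) = 0.27111 × 702 ≈ 190.32.

about 190 cases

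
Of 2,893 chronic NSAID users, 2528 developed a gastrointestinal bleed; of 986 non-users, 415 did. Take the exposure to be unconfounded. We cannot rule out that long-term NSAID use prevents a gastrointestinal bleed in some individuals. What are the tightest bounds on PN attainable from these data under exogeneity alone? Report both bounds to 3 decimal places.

p₁ = P(outcome | exposed) = 2528/2893 = 0.87383
p₀ = P(outcome | unexposed) = 415/986 = 0.42089
Under exogeneity alone the bounds on PN are max{0,(p₁−p₀)/p₁} ≤ PN ≤ min{1,(1−p₀)/p₁}.
  lower = (p₁ − p₀)/p₁ = 0.45294 / 0.87383 ≈ 0.5183
  upper = min{1, (1 − p₀)/p₁} = 0.57911 / 0.87383 ≈ 0.6627

0.518 ≤ PN ≤ 0.663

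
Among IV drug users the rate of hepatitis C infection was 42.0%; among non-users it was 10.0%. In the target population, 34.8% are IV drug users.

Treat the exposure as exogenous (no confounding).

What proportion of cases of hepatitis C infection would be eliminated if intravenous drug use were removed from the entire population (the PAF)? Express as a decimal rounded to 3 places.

p₁ = 0.42, p₀ = 0.1.
Overall risk P(Y=1) = π·p₁ + (1−π)·p₀ = 0.348×0.42 + 0.652×0.1 = 0.21136.
Under exogeneity, PAF = [P(Y=1) − p₀] / P(Y=1).
PAF = (0.21136 − 0.1) / 0.21136 ≈ 0.5269

PAF ≈ 0.527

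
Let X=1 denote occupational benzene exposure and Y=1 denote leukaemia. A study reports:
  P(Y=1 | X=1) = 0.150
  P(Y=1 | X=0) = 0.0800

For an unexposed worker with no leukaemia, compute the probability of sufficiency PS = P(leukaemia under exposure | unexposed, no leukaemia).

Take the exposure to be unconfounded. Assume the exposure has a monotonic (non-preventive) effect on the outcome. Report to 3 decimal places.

Let p₁ = 0.15, p₀ = 0.08.
Under exogeneity and monotonicity, PS = (p₁ − p₀) / (1 − p₀).
PS = (0.15 − 0.08) / (1 − 0.08) = 0.07 / 0.92 ≈ 0.0761

PS ≈ 0.076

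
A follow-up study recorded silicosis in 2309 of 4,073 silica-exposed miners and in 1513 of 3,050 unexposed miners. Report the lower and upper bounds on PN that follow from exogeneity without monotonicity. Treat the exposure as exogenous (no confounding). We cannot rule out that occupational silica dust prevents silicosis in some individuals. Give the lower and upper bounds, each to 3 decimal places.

0.125 ≤ PN ≤ 0.889

p₁ = P(outcome | exposed) = 2309/4073 = 0.5669
p₀ = P(outcome | unexposed) = 1513/3050 = 0.49607
Under exogeneity alone the bounds on PN are max{0,(p₁−p₀)/p₁} ≤ PN ≤ min{1,(1−p₀)/p₁}.
  lower = (p₁ − p₀)/p₁ = 0.070838 / 0.5669 ≈ 0.1250
  upper = min{1, (1 − p₀)/p₁} = 0.50393 / 0.5669 ≈ 0.8889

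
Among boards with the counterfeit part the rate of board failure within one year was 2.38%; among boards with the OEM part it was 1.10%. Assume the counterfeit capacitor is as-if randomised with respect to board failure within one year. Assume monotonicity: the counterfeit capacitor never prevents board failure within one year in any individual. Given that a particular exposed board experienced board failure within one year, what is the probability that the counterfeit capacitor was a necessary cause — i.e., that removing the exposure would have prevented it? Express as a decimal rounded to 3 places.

p₁ = 0.0238, p₀ = 0.011.
Under exogeneity and monotonicity, PN = (p₁ − p₀) / p₁.
PN = (0.0238 − 0.011) / 0.0238 = 0.0128 / 0.0238 ≈ 0.5378

PN ≈ 0.538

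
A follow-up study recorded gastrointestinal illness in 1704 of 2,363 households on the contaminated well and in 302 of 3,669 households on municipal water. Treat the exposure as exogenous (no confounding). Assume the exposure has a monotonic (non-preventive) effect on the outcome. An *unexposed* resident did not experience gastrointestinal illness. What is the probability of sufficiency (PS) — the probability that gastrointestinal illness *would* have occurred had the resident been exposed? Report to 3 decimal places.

p₁ = P(outcome | exposed) = 1704/2363 = 0.72112
p₀ = P(outcome | unexposed) = 302/3669 = 0.082311
Under exogeneity and monotonicity, PS = (p₁ − p₀) / (1 − p₀).
PS = (0.72112 − 0.082311) / (1 − 0.082311) = 0.63881 / 0.91769 ≈ 0.6961

PS ≈ 0.696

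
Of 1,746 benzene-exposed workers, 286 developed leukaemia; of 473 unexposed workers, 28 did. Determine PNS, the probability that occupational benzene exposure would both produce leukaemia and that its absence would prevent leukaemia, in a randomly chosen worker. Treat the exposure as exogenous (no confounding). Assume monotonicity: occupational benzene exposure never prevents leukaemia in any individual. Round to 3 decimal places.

p₁ = P(outcome | exposed) = 286/1746 = 0.1638
p₀ = P(outcome | unexposed) = 28/473 = 0.059197
Under exogeneity and monotonicity, PNS = p₁ − p₀.
PNS = 0.1638 − 0.059197 = 0.10461

PNS ≈ 0.105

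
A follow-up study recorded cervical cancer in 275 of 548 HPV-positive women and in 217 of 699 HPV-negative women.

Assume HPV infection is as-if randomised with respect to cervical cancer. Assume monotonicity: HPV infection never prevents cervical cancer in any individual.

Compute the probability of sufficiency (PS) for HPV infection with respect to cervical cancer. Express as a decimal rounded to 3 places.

p₁ = P(outcome | exposed) = 275/548 = 0.50182
p₀ = P(outcome | unexposed) = 217/699 = 0.31044
Under exogeneity and monotonicity, PS = (p₁ − p₀) / (1 − p₀).
PS = (0.50182 − 0.31044) / (1 − 0.31044) = 0.19138 / 0.68956 ≈ 0.2775

PS ≈ 0.278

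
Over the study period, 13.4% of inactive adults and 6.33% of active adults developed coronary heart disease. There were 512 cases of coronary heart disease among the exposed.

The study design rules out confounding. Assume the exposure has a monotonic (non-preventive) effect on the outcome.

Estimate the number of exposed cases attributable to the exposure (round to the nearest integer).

about 270 cases

p₁ = 0.134, p₀ = 0.0633.
PN = (p₁ − p₀)/p₁ = (0.134 − 0.0633) / 0.134 ≈ 0.52761.
Attributable cases ≈ PN × (exposed cases) = 0.52761 × 512 ≈ 270.14.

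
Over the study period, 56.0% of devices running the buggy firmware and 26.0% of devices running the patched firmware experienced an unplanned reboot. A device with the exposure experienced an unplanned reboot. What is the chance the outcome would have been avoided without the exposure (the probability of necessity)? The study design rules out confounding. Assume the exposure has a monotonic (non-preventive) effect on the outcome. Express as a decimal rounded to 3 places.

p₁ = 0.56, p₀ = 0.26.
Under exogeneity and monotonicity, PN = (p₁ − p₀) / p₁.
PN = (0.56 − 0.26) / 0.56 = 0.3 / 0.56 ≈ 0.5357

PN ≈ 0.536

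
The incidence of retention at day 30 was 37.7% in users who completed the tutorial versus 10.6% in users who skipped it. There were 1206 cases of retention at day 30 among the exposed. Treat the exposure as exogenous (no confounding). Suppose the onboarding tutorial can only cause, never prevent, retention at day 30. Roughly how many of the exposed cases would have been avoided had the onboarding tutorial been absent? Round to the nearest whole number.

p₁ = 0.377, p₀ = 0.106.
PN = (p₁ − p₀)/p₁ = (0.377 − 0.106) / 0.377 ≈ 0.71883.
Attributable cases ≈ PN × (exposed cases) = 0.71883 × 1206 ≈ 866.91.

about 867 cases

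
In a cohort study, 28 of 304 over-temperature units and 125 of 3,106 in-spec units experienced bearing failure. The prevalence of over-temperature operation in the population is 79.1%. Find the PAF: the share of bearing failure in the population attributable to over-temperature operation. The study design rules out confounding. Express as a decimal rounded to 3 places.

p₁ = P(outcome | exposed) = 28/304 = 0.092105
p₀ = P(outcome | unexposed) = 125/3106 = 0.040245
Overall risk P(Y=1) = π·p₁ + (1−π)·p₀ = 0.791×0.092105 + 0.209×0.040245 = 0.081266.
Under exogeneity, PAF = [P(Y=1) − p₀] / P(Y=1).
PAF = (0.081266 − 0.040245) / 0.081266 ≈ 0.5048

PAF ≈ 0.505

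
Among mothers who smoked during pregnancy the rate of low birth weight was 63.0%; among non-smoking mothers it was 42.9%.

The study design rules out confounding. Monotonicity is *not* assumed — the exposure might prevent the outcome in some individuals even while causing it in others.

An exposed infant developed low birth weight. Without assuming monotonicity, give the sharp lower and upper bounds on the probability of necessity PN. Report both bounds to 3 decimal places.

p₁ = 0.63, p₀ = 0.429.
Under exogeneity alone the bounds on PN are max{0,(p₁−p₀)/p₁} ≤ PN ≤ min{1,(1−p₀)/p₁}.
  lower = (p₁ − p₀)/p₁ = 0.201 / 0.63 ≈ 0.3190
  upper = min{1, (1 − p₀)/p₁} = 0.571 / 0.63 ≈ 0.9063

0.319 ≤ PN ≤ 0.906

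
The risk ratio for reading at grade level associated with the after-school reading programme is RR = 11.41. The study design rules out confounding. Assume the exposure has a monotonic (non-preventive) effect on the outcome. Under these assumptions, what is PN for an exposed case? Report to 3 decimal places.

Under exogeneity and monotonicity, PN = (RR − 1) / RR = 1 − 1/RR.
PN = (11.41 − 1) / 11.41 = 10.41 / 11.41 ≈ 0.9124

PN ≈ 0.912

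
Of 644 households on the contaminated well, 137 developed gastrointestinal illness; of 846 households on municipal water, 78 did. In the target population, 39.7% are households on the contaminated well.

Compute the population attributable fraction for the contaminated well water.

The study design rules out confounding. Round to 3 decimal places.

p₁ = P(outcome | exposed) = 137/644 = 0.21273
p₀ = P(outcome | unexposed) = 78/846 = 0.092199
Overall risk P(Y=1) = π·p₁ + (1−π)·p₀ = 0.397×0.21273 + 0.603×0.092199 = 0.14005.
Under exogeneity, PAF = [P(Y=1) − p₀] / P(Y=1).
PAF = (0.14005 − 0.092199) / 0.14005 ≈ 0.3417

PAF ≈ 0.342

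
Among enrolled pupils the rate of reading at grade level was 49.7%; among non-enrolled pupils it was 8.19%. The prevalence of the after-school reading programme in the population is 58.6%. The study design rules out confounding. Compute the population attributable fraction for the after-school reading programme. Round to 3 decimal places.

PAF ≈ 0.748

p₁ = 0.497, p₀ = 0.0819.
Overall risk P(Y=1) = π·p₁ + (1−π)·p₀ = 0.586×0.497 + 0.414×0.0819 = 0.32515.
Under exogeneity, PAF = [P(Y=1) − p₀] / P(Y=1).
PAF = (0.32515 − 0.0819) / 0.32515 ≈ 0.7481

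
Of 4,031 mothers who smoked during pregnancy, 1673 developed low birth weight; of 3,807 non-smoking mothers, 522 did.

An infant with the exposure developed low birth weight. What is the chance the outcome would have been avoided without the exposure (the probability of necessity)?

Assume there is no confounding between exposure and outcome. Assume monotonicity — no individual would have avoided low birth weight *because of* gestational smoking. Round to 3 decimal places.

p₁ = P(outcome | exposed) = 1673/4031 = 0.41503
p₀ = P(outcome | unexposed) = 522/3807 = 0.13712
Under exogeneity and monotonicity, PN = (p₁ − p₀) / p₁.
PN = (0.41503 − 0.13712) / 0.41503 = 0.27792 / 0.41503 ≈ 0.6696

PN ≈ 0.670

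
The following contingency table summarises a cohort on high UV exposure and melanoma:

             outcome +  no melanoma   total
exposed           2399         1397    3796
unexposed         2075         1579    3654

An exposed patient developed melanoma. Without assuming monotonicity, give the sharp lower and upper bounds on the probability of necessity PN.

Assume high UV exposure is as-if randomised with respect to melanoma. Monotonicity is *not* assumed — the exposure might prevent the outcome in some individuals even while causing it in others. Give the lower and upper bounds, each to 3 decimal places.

p₁ = P(outcome | exposed) = 2399/3796 = 0.63198
p₀ = P(outcome | unexposed) = 2075/3654 = 0.56787
Under exogeneity alone the bounds on PN are max{0,(p₁−p₀)/p₁} ≤ PN ≤ min{1,(1−p₀)/p₁}.
  lower = (p₁ − p₀)/p₁ = 0.06411 / 0.63198 ≈ 0.1014
  upper = min{1, (1 − p₀)/p₁} = 0.43213 / 0.63198 ≈ 0.6838

0.101 ≤ PN ≤ 0.684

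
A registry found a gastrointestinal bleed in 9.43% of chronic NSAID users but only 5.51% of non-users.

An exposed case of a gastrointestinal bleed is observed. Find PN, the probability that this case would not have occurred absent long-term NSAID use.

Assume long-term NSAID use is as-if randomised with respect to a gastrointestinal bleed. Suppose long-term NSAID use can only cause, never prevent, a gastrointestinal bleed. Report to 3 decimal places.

PN ≈ 0.416

p₁ = 0.0943, p₀ = 0.0551.
Under exogeneity and monotonicity, PN = (p₁ − p₀) / p₁.
PN = (0.0943 − 0.0551) / 0.0943 = 0.0392 / 0.0943 ≈ 0.4157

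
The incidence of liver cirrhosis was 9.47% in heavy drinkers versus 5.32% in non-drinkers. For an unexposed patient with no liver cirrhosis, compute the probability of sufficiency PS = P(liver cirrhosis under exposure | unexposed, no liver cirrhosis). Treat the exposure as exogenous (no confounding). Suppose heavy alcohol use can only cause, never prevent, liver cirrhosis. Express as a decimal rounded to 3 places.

p₁ = 0.0947, p₀ = 0.0532.
Under exogeneity and monotonicity, PS = (p₁ − p₀) / (1 − p₀).
PS = (0.0947 − 0.0532) / (1 − 0.0532) = 0.0415 / 0.9468 ≈ 0.0438

PS ≈ 0.044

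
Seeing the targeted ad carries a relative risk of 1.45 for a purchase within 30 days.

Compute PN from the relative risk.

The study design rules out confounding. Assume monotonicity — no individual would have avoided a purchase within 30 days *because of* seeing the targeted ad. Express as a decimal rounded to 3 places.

Under exogeneity and monotonicity, PN = (RR − 1) / RR = 1 − 1/RR.
PN = (1.45 − 1) / 1.45 = 0.45 / 1.45 ≈ 0.3103

PN ≈ 0.310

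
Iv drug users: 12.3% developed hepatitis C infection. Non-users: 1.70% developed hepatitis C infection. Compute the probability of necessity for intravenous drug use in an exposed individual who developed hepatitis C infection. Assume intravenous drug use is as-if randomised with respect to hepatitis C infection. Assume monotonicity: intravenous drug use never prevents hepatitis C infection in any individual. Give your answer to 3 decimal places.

p₁ = 0.123, p₀ = 0.017.
Under exogeneity and monotonicity, PN = (p₁ − p₀) / p₁.
PN = (0.123 − 0.017) / 0.123 = 0.106 / 0.123 ≈ 0.8618

PN ≈ 0.862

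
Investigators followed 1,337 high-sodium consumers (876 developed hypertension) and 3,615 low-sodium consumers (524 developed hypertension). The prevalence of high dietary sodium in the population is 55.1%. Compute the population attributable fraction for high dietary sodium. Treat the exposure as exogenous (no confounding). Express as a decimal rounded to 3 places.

PAF ≈ 0.660

p₁ = P(outcome | exposed) = 876/1337 = 0.6552
p₀ = P(outcome | unexposed) = 524/3615 = 0.14495
Overall risk P(Y=1) = π·p₁ + (1−π)·p₀ = 0.551×0.6552 + 0.449×0.14495 = 0.4261.
Under exogeneity, PAF = [P(Y=1) − p₀] / P(Y=1).
PAF = (0.4261 − 0.14495) / 0.4261 ≈ 0.6598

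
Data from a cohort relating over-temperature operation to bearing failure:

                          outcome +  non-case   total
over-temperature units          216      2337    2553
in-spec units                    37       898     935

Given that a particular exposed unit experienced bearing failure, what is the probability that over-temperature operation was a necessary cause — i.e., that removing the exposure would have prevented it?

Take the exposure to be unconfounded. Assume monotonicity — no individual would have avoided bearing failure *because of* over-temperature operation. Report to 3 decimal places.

PN ≈ 0.532

p₁ = P(outcome | exposed) = 216/2553 = 0.084606
p₀ = P(outcome | unexposed) = 37/935 = 0.039572
Under exogeneity and monotonicity, PN = (p₁ − p₀)/p₁.
PN = (0.084606 − 0.039572) / 0.084606 ≈ 0.5323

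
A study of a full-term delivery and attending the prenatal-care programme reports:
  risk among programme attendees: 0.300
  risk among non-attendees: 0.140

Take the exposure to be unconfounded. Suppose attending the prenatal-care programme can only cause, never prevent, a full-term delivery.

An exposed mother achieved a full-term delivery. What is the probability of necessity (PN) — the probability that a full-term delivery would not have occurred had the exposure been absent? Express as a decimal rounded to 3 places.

PN ≈ 0.533

Let p₁ = 0.3, p₀ = 0.14.
Under exogeneity and monotonicity, PN = (p₁ − p₀) / p₁.
PN = (0.3 − 0.14) / 0.3 = 0.16 / 0.3 ≈ 0.5333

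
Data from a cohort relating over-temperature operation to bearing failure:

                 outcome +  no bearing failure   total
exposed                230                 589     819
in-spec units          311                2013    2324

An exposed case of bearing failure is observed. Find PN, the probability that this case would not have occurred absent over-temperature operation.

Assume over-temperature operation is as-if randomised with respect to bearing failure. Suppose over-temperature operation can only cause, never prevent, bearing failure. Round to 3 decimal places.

PN ≈ 0.523

p₁ = P(outcome | exposed) = 230/819 = 0.28083
p₀ = P(outcome | unexposed) = 311/2324 = 0.13382
Under exogeneity and monotonicity, PN = (p₁ − p₀) / p₁.
PN = (0.28083 − 0.13382) / 0.28083 = 0.14701 / 0.28083 ≈ 0.5235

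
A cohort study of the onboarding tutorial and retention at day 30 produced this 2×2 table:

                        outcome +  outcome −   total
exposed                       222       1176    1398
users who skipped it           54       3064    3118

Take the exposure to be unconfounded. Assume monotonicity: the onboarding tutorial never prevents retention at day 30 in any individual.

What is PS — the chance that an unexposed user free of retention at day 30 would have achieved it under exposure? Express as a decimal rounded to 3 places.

PS ≈ 0.144

p₁ = P(outcome | exposed) = 222/1398 = 0.1588
p₀ = P(outcome | unexposed) = 54/3118 = 0.017319
Under exogeneity and monotonicity, PS = (p₁ − p₀)/(1 − p₀).
PS = (0.1588 − 0.017319) / 0.98268 ≈ 0.1440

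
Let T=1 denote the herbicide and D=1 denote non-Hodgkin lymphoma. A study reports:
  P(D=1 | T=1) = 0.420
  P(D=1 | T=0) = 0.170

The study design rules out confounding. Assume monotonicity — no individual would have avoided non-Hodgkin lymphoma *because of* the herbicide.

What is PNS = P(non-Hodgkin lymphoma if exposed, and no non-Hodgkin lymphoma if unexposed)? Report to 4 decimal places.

PNS ≈ 0.2500

Let p₁ = 0.42, p₀ = 0.17.
Under exogeneity and monotonicity, PNS = p₁ − p₀.
PNS = 0.42 − 0.17 = 0.25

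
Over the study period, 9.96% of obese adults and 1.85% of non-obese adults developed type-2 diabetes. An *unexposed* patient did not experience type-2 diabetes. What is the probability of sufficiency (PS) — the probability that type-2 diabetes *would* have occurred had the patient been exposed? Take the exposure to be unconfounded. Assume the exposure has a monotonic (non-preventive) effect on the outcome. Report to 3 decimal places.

PS ≈ 0.083

p₁ = 0.0996, p₀ = 0.0185.
Under exogeneity and monotonicity, PS = (p₁ − p₀) / (1 − p₀).
PS = (0.0996 − 0.0185) / (1 − 0.0185) = 0.0811 / 0.9815 ≈ 0.0826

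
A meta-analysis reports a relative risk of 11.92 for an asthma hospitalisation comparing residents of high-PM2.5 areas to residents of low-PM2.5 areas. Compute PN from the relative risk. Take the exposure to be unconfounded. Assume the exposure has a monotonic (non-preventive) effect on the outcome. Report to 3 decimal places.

PN ≈ 0.916

Under exogeneity and monotonicity, PN = (RR − 1) / RR = 1 − 1/RR.
PN = (11.92 − 1) / 11.92 = 10.92 / 11.92 ≈ 0.9161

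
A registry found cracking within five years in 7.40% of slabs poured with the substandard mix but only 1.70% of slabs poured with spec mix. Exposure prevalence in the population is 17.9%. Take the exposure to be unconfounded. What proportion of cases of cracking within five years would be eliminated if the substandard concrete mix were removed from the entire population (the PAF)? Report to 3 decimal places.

p₁ = 0.074, p₀ = 0.017.
Overall risk P(Y=1) = π·p₁ + (1−π)·p₀ = 0.179×0.074 + 0.821×0.017 = 0.027203.
Under exogeneity, PAF = [P(Y=1) − p₀] / P(Y=1).
PAF = (0.027203 − 0.017) / 0.027203 ≈ 0.3751

PAF ≈ 0.375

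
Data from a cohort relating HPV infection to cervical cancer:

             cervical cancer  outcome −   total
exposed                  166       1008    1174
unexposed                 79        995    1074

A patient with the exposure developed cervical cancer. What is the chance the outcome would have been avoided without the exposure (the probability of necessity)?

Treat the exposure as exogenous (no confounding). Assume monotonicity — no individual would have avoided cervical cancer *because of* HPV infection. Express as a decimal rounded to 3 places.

PN ≈ 0.480

p₁ = P(outcome | exposed) = 166/1174 = 0.1414
p₀ = P(outcome | unexposed) = 79/1074 = 0.073557
Under exogeneity and monotonicity, PN = (p₁ − p₀)/p₁.
PN = (0.1414 − 0.073557) / 0.1414 ≈ 0.4798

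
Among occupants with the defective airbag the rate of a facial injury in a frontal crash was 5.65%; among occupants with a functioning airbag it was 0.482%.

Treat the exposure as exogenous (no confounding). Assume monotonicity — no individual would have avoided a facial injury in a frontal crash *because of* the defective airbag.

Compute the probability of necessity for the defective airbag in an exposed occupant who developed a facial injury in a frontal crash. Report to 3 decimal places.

p₁ = 0.0565, p₀ = 0.00482.
Under exogeneity and monotonicity, PN = (p₁ − p₀) / p₁.
PN = (0.0565 − 0.00482) / 0.0565 = 0.05168 / 0.0565 ≈ 0.9147

PN ≈ 0.915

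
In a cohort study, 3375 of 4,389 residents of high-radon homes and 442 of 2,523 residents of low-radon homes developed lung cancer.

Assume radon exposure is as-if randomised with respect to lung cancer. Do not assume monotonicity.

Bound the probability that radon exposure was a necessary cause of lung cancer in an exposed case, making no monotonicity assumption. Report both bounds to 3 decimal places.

p₁ = P(outcome | exposed) = 3375/4389 = 0.76897
p₀ = P(outcome | unexposed) = 442/2523 = 0.17519
Under exogeneity alone the bounds on PN are max{0,(p₁−p₀)/p₁} ≤ PN ≤ min{1,(1−p₀)/p₁}.
  lower = (p₁ − p₀)/p₁ = 0.59378 / 0.76897 ≈ 0.7722
  upper = min{1, (1 − p₀)/p₁} = 0.82481 / 0.76897 ≈ 1.0726 → capped at 1

0.772 ≤ PN ≤ 1.000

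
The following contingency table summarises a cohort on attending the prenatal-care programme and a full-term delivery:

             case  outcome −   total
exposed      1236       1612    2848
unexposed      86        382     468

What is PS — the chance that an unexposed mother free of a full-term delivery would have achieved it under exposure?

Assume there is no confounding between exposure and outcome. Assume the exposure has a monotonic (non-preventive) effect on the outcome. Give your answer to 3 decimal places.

PS ≈ 0.307

p₁ = P(outcome | exposed) = 1236/2848 = 0.43399
p₀ = P(outcome | unexposed) = 86/468 = 0.18376
Under exogeneity and monotonicity, PS = (p₁ − p₀)/(1 − p₀).
PS = (0.43399 − 0.18376) / 0.81624 ≈ 0.3066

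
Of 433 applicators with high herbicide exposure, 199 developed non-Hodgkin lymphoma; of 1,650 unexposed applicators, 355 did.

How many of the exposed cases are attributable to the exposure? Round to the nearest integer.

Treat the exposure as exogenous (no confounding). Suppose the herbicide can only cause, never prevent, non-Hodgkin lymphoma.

p₁ = P(outcome | exposed) = 199/433 = 0.45958
p₀ = P(outcome | unexposed) = 355/1650 = 0.21515
PN = (p₁ − p₀)/p₁ = (0.45958 − 0.21515) / 0.45958 ≈ 0.53186.
Attributable cases ≈ PN × (exposed cases) = 0.53186 × 199 ≈ 105.84.

about 106 cases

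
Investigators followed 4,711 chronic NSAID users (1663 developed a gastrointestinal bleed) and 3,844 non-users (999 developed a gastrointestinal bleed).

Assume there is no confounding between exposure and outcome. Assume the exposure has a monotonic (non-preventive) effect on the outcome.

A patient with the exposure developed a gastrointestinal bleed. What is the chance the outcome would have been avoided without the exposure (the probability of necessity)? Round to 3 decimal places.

p₁ = P(outcome | exposed) = 1663/4711 = 0.353
p₀ = P(outcome | unexposed) = 999/3844 = 0.25989
Under exogeneity and monotonicity, PN = (p₁ − p₀) / p₁.
PN = (0.353 − 0.25989) / 0.353 = 0.093118 / 0.353 ≈ 0.2638

PN ≈ 0.264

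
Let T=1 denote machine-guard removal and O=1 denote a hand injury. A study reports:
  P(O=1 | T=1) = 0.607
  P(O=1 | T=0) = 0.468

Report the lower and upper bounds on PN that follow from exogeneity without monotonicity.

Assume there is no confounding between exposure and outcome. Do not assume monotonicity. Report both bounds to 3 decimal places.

0.229 ≤ PN ≤ 0.876

Let p₁ = 0.607, p₀ = 0.468.
Under exogeneity alone the bounds on PN are max{0,(p₁−p₀)/p₁} ≤ PN ≤ min{1,(1−p₀)/p₁}.
  lower = (p₁ − p₀)/p₁ = 0.139 / 0.607 ≈ 0.2290
  upper = min{1, (1 − p₀)/p₁} = 0.532 / 0.607 ≈ 0.8764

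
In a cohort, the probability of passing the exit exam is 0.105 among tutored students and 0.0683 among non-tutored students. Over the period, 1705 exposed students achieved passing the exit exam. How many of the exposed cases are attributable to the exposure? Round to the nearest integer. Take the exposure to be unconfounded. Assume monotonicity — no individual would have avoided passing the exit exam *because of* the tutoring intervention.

about 596 cases

Let p₁ = 0.105, p₀ = 0.0683.
PN = (p₁ − p₀)/p₁ = (0.105 − 0.0683) / 0.105 ≈ 0.34952.
Attributable cases ≈ PN × (exposed cases) = 0.34952 × 1705 ≈ 595.94.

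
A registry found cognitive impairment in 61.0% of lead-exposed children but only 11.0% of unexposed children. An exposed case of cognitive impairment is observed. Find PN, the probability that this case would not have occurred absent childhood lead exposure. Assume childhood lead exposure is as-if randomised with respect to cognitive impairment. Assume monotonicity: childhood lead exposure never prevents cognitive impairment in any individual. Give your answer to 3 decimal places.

PN ≈ 0.820

p₁ = 0.61, p₀ = 0.11.
Under exogeneity and monotonicity, PN = (p₁ − p₀) / p₁.
PN = (0.61 − 0.11) / 0.61 = 0.5 / 0.61 ≈ 0.8197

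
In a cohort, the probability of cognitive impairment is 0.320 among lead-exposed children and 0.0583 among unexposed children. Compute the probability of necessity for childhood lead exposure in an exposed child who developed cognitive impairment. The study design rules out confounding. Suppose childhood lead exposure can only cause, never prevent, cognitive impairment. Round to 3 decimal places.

PN ≈ 0.818

Let p₁ = 0.32, p₀ = 0.0583.
Under exogeneity and monotonicity, PN = (p₁ − p₀) / p₁.
PN = (0.32 − 0.0583) / 0.32 = 0.2617 / 0.32 ≈ 0.8178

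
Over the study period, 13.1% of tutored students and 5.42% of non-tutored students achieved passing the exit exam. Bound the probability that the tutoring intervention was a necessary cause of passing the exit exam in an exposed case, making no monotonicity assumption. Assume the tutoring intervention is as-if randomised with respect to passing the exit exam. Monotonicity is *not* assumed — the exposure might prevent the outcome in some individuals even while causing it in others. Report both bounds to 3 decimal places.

0.586 ≤ PN ≤ 1.000

p₁ = 0.131, p₀ = 0.0542.
Under exogeneity alone the bounds on PN are max{0,(p₁−p₀)/p₁} ≤ PN ≤ min{1,(1−p₀)/p₁}.
  lower = (p₁ − p₀)/p₁ = 0.0768 / 0.131 ≈ 0.5863
  upper = min{1, (1 − p₀)/p₁} = 0.9458 / 0.131 ≈ 7.2198 → capped at 1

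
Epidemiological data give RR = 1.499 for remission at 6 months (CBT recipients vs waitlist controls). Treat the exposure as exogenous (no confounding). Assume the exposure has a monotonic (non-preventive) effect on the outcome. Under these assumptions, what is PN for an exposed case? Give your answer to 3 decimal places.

PN ≈ 0.333

Under exogeneity and monotonicity, PN = (RR − 1) / RR = 1 − 1/RR.
PN = (1.499 − 1) / 1.499 = 0.499 / 1.499 ≈ 0.3329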